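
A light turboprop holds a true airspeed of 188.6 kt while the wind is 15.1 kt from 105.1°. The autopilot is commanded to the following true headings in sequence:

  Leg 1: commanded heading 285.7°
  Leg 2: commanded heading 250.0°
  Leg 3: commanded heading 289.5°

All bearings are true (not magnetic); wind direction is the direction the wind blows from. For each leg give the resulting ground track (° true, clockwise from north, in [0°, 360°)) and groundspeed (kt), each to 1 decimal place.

Leg 1: heading 285.7°; drift +0.0° → track 285.7°, groundspeed 203.7 kt
Leg 2: heading 250.0°; drift +2.5° → track 252.5°, groundspeed 201.1 kt
Leg 3: heading 289.5°; drift -0.3° → track 289.2°, groundspeed 203.7 kt

Leg 1: track=285.7°, groundspeed=203.7 kt
Leg 2: track=252.5°, groundspeed=201.1 kt
Leg 3: track=289.2°, groundspeed=203.7 kt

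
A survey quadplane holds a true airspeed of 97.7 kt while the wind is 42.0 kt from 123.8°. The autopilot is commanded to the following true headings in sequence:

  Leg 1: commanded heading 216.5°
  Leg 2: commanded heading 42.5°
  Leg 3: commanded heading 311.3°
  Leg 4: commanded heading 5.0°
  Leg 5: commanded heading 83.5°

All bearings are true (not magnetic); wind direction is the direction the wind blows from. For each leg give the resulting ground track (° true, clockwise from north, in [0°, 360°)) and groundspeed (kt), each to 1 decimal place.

Leg 1: track=239.3°, groundspeed=108.1 kt
Leg 2: track=18.1°, groundspeed=100.3 kt
Leg 3: track=309.0°, groundspeed=139.4 kt
Leg 4: track=347.7°, groundspeed=123.5 kt
Leg 5: track=61.0°, groundspeed=71.1 kt

Leg 1: heading 216.5°; drift +22.8° → track 239.3°, groundspeed 108.1 kt
Leg 2: heading 42.5°; drift -24.4° → track 18.1°, groundspeed 100.3 kt
Leg 3: heading 311.3°; drift -2.3° → track 309.0°, groundspeed 139.4 kt
Leg 4: heading 5.0°; drift -17.3° → track 347.7°, groundspeed 123.5 kt
Leg 5: heading 83.5°; drift -22.5° → track 61.0°, groundspeed 71.1 kt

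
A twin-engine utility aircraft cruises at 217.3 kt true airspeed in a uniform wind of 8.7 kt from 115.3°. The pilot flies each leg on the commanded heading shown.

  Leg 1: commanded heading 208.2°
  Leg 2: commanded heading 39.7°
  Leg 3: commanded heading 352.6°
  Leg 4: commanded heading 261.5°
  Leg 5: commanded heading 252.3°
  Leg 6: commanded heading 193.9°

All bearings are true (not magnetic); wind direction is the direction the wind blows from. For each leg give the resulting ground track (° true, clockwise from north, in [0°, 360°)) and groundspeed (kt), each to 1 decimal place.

Leg 1: track=210.5°, groundspeed=217.9 kt
Leg 2: track=37.5°, groundspeed=215.3 kt
Leg 3: track=350.7°, groundspeed=222.1 kt
Leg 4: track=262.7°, groundspeed=224.6 kt
Leg 5: track=253.8°, groundspeed=223.7 kt
Leg 6: track=196.2°, groundspeed=215.7 kt

Leg 1: heading 208.2°; drift +2.3° → track 210.5°, groundspeed 217.9 kt
Leg 2: heading 39.7°; drift -2.2° → track 37.5°, groundspeed 215.3 kt
Leg 3: heading 352.6°; drift -1.9° → track 350.7°, groundspeed 222.1 kt
Leg 4: heading 261.5°; drift +1.2° → track 262.7°, groundspeed 224.6 kt
Leg 5: heading 252.3°; drift +1.5° → track 253.8°, groundspeed 223.7 kt
Leg 6: heading 193.9°; drift +2.3° → track 196.2°, groundspeed 215.7 kt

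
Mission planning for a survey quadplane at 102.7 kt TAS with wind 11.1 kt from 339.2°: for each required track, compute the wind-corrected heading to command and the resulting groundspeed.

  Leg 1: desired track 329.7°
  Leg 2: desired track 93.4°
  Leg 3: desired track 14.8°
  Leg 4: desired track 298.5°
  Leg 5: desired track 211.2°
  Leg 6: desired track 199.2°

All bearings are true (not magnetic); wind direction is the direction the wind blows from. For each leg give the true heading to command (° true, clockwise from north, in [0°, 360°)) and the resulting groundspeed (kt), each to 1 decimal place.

Leg 1: desired track 329.7°; wind correction +1.0° → command heading 330.7°, groundspeed 91.7 kt
Leg 2: desired track 93.4°; wind correction -5.7° → command heading 87.7°, groundspeed 106.7 kt
Leg 3: desired track 14.8°; wind correction -3.6° → command heading 11.2°, groundspeed 93.5 kt
Leg 4: desired track 298.5°; wind correction +4.0° → command heading 302.5°, groundspeed 94.0 kt
Leg 5: desired track 211.2°; wind correction +4.9° → command heading 216.1°, groundspeed 109.2 kt
Leg 6: desired track 199.2°; wind correction +4.0° → command heading 203.2°, groundspeed 111.0 kt

Leg 1: heading=330.7°, groundspeed=91.7 kt
Leg 2: heading=87.7°, groundspeed=106.7 kt
Leg 3: heading=11.2°, groundspeed=93.5 kt
Leg 4: heading=302.5°, groundspeed=94.0 kt
Leg 5: heading=216.1°, groundspeed=109.2 kt
Leg 6: heading=203.2°, groundspeed=111.0 kt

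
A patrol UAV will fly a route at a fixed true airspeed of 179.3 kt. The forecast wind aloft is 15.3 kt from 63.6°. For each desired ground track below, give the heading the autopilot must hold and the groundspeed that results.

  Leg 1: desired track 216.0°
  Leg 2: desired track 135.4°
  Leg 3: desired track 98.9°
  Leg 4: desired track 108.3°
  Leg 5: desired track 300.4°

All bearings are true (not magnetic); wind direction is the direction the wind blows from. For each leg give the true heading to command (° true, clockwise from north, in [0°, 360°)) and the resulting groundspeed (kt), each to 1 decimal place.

Leg 1: desired track 216.0°; wind correction -2.3° → command heading 213.7°, groundspeed 192.7 kt
Leg 2: desired track 135.4°; wind correction -4.6° → command heading 130.8°, groundspeed 173.9 kt
Leg 3: desired track 98.9°; wind correction -2.8° → command heading 96.1°, groundspeed 166.6 kt
Leg 4: desired track 108.3°; wind correction -3.4° → command heading 104.9°, groundspeed 168.1 kt
Leg 5: desired track 300.4°; wind correction +4.1° → command heading 304.5°, groundspeed 187.2 kt

Leg 1: heading=213.7°, groundspeed=192.7 kt
Leg 2: heading=130.8°, groundspeed=173.9 kt
Leg 3: heading=96.1°, groundspeed=166.6 kt
Leg 4: heading=104.9°, groundspeed=168.1 kt
Leg 5: heading=304.5°, groundspeed=187.2 kt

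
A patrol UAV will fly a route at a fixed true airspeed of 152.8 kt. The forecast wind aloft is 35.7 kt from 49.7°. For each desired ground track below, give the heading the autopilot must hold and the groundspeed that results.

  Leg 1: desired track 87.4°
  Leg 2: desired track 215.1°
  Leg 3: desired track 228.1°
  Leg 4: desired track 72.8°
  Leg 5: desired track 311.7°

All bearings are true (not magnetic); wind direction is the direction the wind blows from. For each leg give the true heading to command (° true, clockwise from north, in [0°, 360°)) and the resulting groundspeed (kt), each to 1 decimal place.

Leg 1: heading=79.2°, groundspeed=123.0 kt
Leg 2: heading=211.7°, groundspeed=187.1 kt
Leg 3: heading=227.7°, groundspeed=188.5 kt
Leg 4: heading=67.5°, groundspeed=119.3 kt
Leg 5: heading=325.1°, groundspeed=153.6 kt

Leg 1: desired track 87.4°; wind correction -8.2° → command heading 79.2°, groundspeed 123.0 kt
Leg 2: desired track 215.1°; wind correction -3.4° → command heading 211.7°, groundspeed 187.1 kt
Leg 3: desired track 228.1°; wind correction -0.4° → command heading 227.7°, groundspeed 188.5 kt
Leg 4: desired track 72.8°; wind correction -5.3° → command heading 67.5°, groundspeed 119.3 kt
Leg 5: desired track 311.7°; wind correction +13.4° → command heading 325.1°, groundspeed 153.6 kt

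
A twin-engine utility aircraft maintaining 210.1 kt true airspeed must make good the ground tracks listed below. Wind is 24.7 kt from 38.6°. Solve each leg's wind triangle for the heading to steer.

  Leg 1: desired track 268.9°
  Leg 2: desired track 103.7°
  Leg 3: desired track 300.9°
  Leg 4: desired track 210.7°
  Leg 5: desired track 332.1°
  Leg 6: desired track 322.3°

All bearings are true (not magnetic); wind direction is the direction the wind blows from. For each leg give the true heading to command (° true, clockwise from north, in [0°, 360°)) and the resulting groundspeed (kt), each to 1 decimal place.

Leg 1: heading=274.1°, groundspeed=225.0 kt
Leg 2: heading=97.6°, groundspeed=198.5 kt
Leg 3: heading=307.6°, groundspeed=212.0 kt
Leg 4: heading=209.8°, groundspeed=234.5 kt
Leg 5: heading=338.3°, groundspeed=199.0 kt
Leg 6: heading=328.9°, groundspeed=202.9 kt

Leg 1: desired track 268.9°; wind correction +5.2° → command heading 274.1°, groundspeed 225.0 kt
Leg 2: desired track 103.7°; wind correction -6.1° → command heading 97.6°, groundspeed 198.5 kt
Leg 3: desired track 300.9°; wind correction +6.7° → command heading 307.6°, groundspeed 212.0 kt
Leg 4: desired track 210.7°; wind correction -0.9° → command heading 209.8°, groundspeed 234.5 kt
Leg 5: desired track 332.1°; wind correction +6.2° → command heading 338.3°, groundspeed 199.0 kt
Leg 6: desired track 322.3°; wind correction +6.6° → command heading 328.9°, groundspeed 202.9 kt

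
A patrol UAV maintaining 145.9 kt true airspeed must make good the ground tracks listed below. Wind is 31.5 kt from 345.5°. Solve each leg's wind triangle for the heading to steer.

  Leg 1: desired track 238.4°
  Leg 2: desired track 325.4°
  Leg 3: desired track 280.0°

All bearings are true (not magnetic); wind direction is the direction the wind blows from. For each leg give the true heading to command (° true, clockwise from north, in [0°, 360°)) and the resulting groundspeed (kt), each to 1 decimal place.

Leg 1: heading=250.3°, groundspeed=152.0 kt
Leg 2: heading=329.7°, groundspeed=115.9 kt
Leg 3: heading=291.3°, groundspeed=130.0 kt

Leg 1: desired track 238.4°; wind correction +11.9° → command heading 250.3°, groundspeed 152.0 kt
Leg 2: desired track 325.4°; wind correction +4.3° → command heading 329.7°, groundspeed 115.9 kt
Leg 3: desired track 280.0°; wind correction +11.3° → command heading 291.3°, groundspeed 130.0 kt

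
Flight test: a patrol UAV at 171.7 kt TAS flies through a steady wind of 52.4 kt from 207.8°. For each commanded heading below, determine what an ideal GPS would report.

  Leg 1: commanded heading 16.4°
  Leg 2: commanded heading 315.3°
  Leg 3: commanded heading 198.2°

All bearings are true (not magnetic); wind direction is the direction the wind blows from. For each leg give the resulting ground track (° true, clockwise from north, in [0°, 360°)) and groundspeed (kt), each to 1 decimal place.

Leg 1: track=19.1°, groundspeed=223.3 kt
Leg 2: track=330.2°, groundspeed=194.0 kt
Leg 3: track=194.0°, groundspeed=120.4 kt

Leg 1: heading 16.4°; drift +2.7° → track 19.1°, groundspeed 223.3 kt
Leg 2: heading 315.3°; drift +14.9° → track 330.2°, groundspeed 194.0 kt
Leg 3: heading 198.2°; drift -4.2° → track 194.0°, groundspeed 120.4 kt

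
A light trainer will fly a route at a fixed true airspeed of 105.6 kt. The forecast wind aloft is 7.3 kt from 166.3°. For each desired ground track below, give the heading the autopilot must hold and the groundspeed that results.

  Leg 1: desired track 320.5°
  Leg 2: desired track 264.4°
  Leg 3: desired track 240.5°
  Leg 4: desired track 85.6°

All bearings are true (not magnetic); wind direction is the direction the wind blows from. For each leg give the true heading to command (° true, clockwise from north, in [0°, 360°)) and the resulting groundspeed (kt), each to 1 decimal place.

Leg 1: desired track 320.5°; wind correction -1.7° → command heading 318.8°, groundspeed 112.1 kt
Leg 2: desired track 264.4°; wind correction -3.9° → command heading 260.5°, groundspeed 106.4 kt
Leg 3: desired track 240.5°; wind correction -3.8° → command heading 236.7°, groundspeed 103.4 kt
Leg 4: desired track 85.6°; wind correction +3.9° → command heading 89.5°, groundspeed 104.2 kt

Leg 1: heading=318.8°, groundspeed=112.1 kt
Leg 2: heading=260.5°, groundspeed=106.4 kt
Leg 3: heading=236.7°, groundspeed=103.4 kt
Leg 4: heading=89.5°, groundspeed=104.2 kt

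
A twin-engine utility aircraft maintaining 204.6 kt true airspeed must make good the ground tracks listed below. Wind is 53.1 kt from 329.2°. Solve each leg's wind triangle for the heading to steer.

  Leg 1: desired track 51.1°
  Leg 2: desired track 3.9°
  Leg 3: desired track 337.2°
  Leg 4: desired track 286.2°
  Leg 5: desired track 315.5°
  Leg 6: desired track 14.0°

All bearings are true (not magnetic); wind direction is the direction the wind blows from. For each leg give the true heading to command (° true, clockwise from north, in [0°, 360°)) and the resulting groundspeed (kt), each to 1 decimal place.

Leg 1: heading=36.2°, groundspeed=190.2 kt
Leg 2: heading=355.4°, groundspeed=158.7 kt
Leg 3: heading=335.1°, groundspeed=151.9 kt
Leg 4: heading=296.4°, groundspeed=162.5 kt
Leg 5: heading=319.0°, groundspeed=152.6 kt
Leg 6: heading=3.5°, groundspeed=163.5 kt

Leg 1: desired track 51.1°; wind correction -14.9° → command heading 36.2°, groundspeed 190.2 kt
Leg 2: desired track 3.9°; wind correction -8.5° → command heading 355.4°, groundspeed 158.7 kt
Leg 3: desired track 337.2°; wind correction -2.1° → command heading 335.1°, groundspeed 151.9 kt
Leg 4: desired track 286.2°; wind correction +10.2° → command heading 296.4°, groundspeed 162.5 kt
Leg 5: desired track 315.5°; wind correction +3.5° → command heading 319.0°, groundspeed 152.6 kt
Leg 6: desired track 14.0°; wind correction -10.5° → command heading 3.5°, groundspeed 163.5 kt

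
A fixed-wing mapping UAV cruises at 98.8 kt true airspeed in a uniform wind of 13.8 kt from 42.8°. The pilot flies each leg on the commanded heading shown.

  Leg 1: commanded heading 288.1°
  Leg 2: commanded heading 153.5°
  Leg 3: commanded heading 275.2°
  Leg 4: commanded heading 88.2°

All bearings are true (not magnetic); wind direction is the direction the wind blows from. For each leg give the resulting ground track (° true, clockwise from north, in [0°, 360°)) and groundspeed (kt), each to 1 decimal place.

Leg 1: track=281.3°, groundspeed=105.3 kt
Leg 2: track=160.6°, groundspeed=104.5 kt
Leg 3: track=269.4°, groundspeed=107.8 kt
Leg 4: track=94.5°, groundspeed=89.7 kt

Leg 1: heading 288.1°; drift -6.8° → track 281.3°, groundspeed 105.3 kt
Leg 2: heading 153.5°; drift +7.1° → track 160.6°, groundspeed 104.5 kt
Leg 3: heading 275.2°; drift -5.8° → track 269.4°, groundspeed 107.8 kt
Leg 4: heading 88.2°; drift +6.3° → track 94.5°, groundspeed 89.7 kt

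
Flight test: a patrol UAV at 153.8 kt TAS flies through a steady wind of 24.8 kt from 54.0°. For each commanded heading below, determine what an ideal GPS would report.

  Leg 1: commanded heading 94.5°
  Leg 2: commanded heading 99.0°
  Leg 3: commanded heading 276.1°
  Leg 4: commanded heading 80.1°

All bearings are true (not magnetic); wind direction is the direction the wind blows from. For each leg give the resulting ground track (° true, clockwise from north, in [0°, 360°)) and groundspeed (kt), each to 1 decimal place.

Leg 1: heading 94.5°; drift +6.8° → track 101.3°, groundspeed 135.9 kt
Leg 2: heading 99.0°; drift +7.3° → track 106.3°, groundspeed 137.4 kt
Leg 3: heading 276.1°; drift -5.5° → track 270.6°, groundspeed 173.0 kt
Leg 4: heading 80.1°; drift +4.7° → track 84.8°, groundspeed 132.0 kt

Leg 1: track=101.3°, groundspeed=135.9 kt
Leg 2: track=106.3°, groundspeed=137.4 kt
Leg 3: track=270.6°, groundspeed=173.0 kt
Leg 4: track=84.8°, groundspeed=132.0 kt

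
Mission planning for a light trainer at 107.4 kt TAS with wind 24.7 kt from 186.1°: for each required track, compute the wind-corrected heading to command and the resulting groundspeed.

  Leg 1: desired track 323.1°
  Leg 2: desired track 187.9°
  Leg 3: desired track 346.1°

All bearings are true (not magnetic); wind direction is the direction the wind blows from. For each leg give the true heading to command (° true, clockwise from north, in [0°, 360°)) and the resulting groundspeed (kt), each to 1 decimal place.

Leg 1: heading=314.1°, groundspeed=124.1 kt
Leg 2: heading=187.5°, groundspeed=82.7 kt
Leg 3: heading=341.6°, groundspeed=130.3 kt

Leg 1: desired track 323.1°; wind correction -9.0° → command heading 314.1°, groundspeed 124.1 kt
Leg 2: desired track 187.9°; wind correction -0.4° → command heading 187.5°, groundspeed 82.7 kt
Leg 3: desired track 346.1°; wind correction -4.5° → command heading 341.6°, groundspeed 130.3 kt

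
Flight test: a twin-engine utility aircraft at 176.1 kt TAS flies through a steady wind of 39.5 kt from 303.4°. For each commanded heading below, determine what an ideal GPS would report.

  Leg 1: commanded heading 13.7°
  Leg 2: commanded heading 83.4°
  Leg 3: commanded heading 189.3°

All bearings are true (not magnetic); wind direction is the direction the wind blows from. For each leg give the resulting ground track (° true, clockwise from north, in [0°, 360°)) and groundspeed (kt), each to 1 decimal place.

Leg 1: heading 13.7°; drift +12.9° → track 26.6°, groundspeed 167.0 kt
Leg 2: heading 83.4°; drift +7.0° → track 90.4°, groundspeed 207.9 kt
Leg 3: heading 189.3°; drift -10.6° → track 178.7°, groundspeed 195.6 kt

Leg 1: track=26.6°, groundspeed=167.0 kt
Leg 2: track=90.4°, groundspeed=207.9 kt
Leg 3: track=178.7°, groundspeed=195.6 kt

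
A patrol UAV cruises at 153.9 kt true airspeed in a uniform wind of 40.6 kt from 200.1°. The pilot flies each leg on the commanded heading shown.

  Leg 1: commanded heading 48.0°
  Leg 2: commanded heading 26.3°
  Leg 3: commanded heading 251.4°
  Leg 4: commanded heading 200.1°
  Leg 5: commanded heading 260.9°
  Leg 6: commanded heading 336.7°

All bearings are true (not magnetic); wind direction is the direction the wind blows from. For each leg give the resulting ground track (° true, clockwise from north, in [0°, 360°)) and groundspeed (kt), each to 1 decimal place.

Leg 1: track=42.3°, groundspeed=190.7 kt
Leg 2: track=25.0°, groundspeed=194.3 kt
Leg 3: track=265.3°, groundspeed=132.4 kt
Leg 4: track=200.1°, groundspeed=113.3 kt
Leg 5: track=275.7°, groundspeed=138.7 kt
Leg 6: track=345.3°, groundspeed=185.5 kt

Leg 1: heading 48.0°; drift -5.7° → track 42.3°, groundspeed 190.7 kt
Leg 2: heading 26.3°; drift -1.3° → track 25.0°, groundspeed 194.3 kt
Leg 3: heading 251.4°; drift +13.9° → track 265.3°, groundspeed 132.4 kt
Leg 4: heading 200.1°; drift +0.0° → track 200.1°, groundspeed 113.3 kt
Leg 5: heading 260.9°; drift +14.8° → track 275.7°, groundspeed 138.7 kt
Leg 6: heading 336.7°; drift +8.6° → track 345.3°, groundspeed 185.5 kt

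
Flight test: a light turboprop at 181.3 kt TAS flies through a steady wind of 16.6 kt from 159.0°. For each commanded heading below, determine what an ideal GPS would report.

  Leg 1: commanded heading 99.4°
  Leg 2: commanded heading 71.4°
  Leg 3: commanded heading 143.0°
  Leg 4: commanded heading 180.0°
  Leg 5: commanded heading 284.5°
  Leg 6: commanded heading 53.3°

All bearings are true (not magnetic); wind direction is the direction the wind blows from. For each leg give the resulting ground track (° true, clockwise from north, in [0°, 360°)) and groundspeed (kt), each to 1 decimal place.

Leg 1: heading 99.4°; drift -4.7° → track 94.7°, groundspeed 173.5 kt
Leg 2: heading 71.4°; drift -5.2° → track 66.2°, groundspeed 181.4 kt
Leg 3: heading 143.0°; drift -1.6° → track 141.4°, groundspeed 165.4 kt
Leg 4: heading 180.0°; drift +2.1° → track 182.1°, groundspeed 165.9 kt
Leg 5: heading 284.5°; drift +4.0° → track 288.5°, groundspeed 191.4 kt
Leg 6: heading 53.3°; drift -4.9° → track 48.4°, groundspeed 186.5 kt

Leg 1: track=94.7°, groundspeed=173.5 kt
Leg 2: track=66.2°, groundspeed=181.4 kt
Leg 3: track=141.4°, groundspeed=165.4 kt
Leg 4: track=182.1°, groundspeed=165.9 kt
Leg 5: track=288.5°, groundspeed=191.4 kt
Leg 6: track=48.4°, groundspeed=186.5 kt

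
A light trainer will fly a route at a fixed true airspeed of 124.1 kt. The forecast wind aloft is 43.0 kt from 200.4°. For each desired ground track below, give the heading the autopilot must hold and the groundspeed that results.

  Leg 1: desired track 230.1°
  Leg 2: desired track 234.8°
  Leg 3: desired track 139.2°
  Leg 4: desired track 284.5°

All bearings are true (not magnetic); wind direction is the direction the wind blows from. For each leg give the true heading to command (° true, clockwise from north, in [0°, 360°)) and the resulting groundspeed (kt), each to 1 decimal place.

Leg 1: desired track 230.1°; wind correction -9.9° → command heading 220.2°, groundspeed 84.9 kt
Leg 2: desired track 234.8°; wind correction -11.3° → command heading 223.5°, groundspeed 86.2 kt
Leg 3: desired track 139.2°; wind correction +17.7° → command heading 156.9°, groundspeed 97.5 kt
Leg 4: desired track 284.5°; wind correction -20.2° → command heading 264.3°, groundspeed 112.1 kt

Leg 1: heading=220.2°, groundspeed=84.9 kt
Leg 2: heading=223.5°, groundspeed=86.2 kt
Leg 3: heading=156.9°, groundspeed=97.5 kt
Leg 4: heading=264.3°, groundspeed=112.1 kt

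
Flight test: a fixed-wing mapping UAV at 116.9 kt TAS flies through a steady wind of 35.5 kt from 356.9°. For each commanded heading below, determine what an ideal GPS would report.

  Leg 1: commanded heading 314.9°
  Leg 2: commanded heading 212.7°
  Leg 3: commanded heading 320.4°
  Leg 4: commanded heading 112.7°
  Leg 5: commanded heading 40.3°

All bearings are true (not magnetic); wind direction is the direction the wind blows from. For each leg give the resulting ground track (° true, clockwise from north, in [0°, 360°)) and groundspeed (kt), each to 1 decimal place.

Leg 1: heading 314.9°; drift -14.7° → track 300.2°, groundspeed 93.6 kt
Leg 2: heading 212.7°; drift -8.1° → track 204.6°, groundspeed 147.2 kt
Leg 3: heading 320.4°; drift -13.4° → track 307.0°, groundspeed 90.9 kt
Leg 4: heading 112.7°; drift +13.6° → track 126.3°, groundspeed 136.2 kt
Leg 5: heading 40.3°; drift +15.0° → track 55.3°, groundspeed 94.3 kt

Leg 1: track=300.2°, groundspeed=93.6 kt
Leg 2: track=204.6°, groundspeed=147.2 kt
Leg 3: track=307.0°, groundspeed=90.9 kt
Leg 4: track=126.3°, groundspeed=136.2 kt
Leg 5: track=55.3°, groundspeed=94.3 kt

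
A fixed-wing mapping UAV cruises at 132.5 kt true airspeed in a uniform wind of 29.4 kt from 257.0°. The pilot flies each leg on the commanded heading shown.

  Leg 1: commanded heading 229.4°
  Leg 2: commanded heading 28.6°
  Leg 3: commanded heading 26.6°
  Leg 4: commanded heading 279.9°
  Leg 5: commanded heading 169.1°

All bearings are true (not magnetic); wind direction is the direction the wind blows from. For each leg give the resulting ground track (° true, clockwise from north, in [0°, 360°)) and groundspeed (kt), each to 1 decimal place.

Leg 1: heading 229.4°; drift -7.3° → track 222.1°, groundspeed 107.3 kt
Leg 2: heading 28.6°; drift +8.2° → track 36.8°, groundspeed 153.6 kt
Leg 3: heading 26.6°; drift +8.5° → track 35.1°, groundspeed 152.9 kt
Leg 4: heading 279.9°; drift +6.2° → track 286.1°, groundspeed 106.0 kt
Leg 5: heading 169.1°; drift -12.6° → track 156.5°, groundspeed 134.7 kt

Leg 1: track=222.1°, groundspeed=107.3 kt
Leg 2: track=36.8°, groundspeed=153.6 kt
Leg 3: track=35.1°, groundspeed=152.9 kt
Leg 4: track=286.1°, groundspeed=106.0 kt
Leg 5: track=156.5°, groundspeed=134.7 kt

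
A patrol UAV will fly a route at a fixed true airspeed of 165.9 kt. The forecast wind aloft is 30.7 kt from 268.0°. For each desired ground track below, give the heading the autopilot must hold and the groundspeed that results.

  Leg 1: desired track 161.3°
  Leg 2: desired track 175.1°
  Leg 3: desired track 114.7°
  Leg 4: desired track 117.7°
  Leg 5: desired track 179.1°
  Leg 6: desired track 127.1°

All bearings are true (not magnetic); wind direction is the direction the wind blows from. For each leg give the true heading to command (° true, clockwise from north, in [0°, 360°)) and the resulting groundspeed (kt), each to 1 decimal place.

Leg 1: desired track 161.3°; wind correction +10.2° → command heading 171.5°, groundspeed 172.1 kt
Leg 2: desired track 175.1°; wind correction +10.7° → command heading 185.8°, groundspeed 164.6 kt
Leg 3: desired track 114.7°; wind correction +4.8° → command heading 119.5°, groundspeed 192.8 kt
Leg 4: desired track 117.7°; wind correction +5.3° → command heading 123.0°, groundspeed 191.9 kt
Leg 5: desired track 179.1°; wind correction +10.7° → command heading 189.8°, groundspeed 162.4 kt
Leg 6: desired track 127.1°; wind correction +6.7° → command heading 133.8°, groundspeed 188.6 kt

Leg 1: heading=171.5°, groundspeed=172.1 kt
Leg 2: heading=185.8°, groundspeed=164.6 kt
Leg 3: heading=119.5°, groundspeed=192.8 kt
Leg 4: heading=123.0°, groundspeed=191.9 kt
Leg 5: heading=189.8°, groundspeed=162.4 kt
Leg 6: heading=133.8°, groundspeed=188.6 kt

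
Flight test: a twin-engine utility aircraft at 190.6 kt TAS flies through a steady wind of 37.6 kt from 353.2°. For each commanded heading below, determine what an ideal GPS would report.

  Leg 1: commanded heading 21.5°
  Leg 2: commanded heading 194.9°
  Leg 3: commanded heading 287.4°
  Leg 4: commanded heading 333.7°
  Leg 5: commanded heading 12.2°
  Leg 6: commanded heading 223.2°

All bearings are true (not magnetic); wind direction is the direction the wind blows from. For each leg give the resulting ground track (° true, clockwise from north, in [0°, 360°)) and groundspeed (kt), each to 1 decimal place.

Leg 1: heading 21.5°; drift +6.5° → track 28.0°, groundspeed 158.5 kt
Leg 2: heading 194.9°; drift -3.5° → track 191.4°, groundspeed 226.0 kt
Leg 3: heading 287.4°; drift -11.1° → track 276.3°, groundspeed 178.5 kt
Leg 4: heading 333.7°; drift -4.6° → track 329.1°, groundspeed 155.7 kt
Leg 5: heading 12.2°; drift +4.5° → track 16.7°, groundspeed 155.5 kt
Leg 6: heading 223.2°; drift -7.6° → track 215.6°, groundspeed 216.7 kt

Leg 1: track=28.0°, groundspeed=158.5 kt
Leg 2: track=191.4°, groundspeed=226.0 kt
Leg 3: track=276.3°, groundspeed=178.5 kt
Leg 4: track=329.1°, groundspeed=155.7 kt
Leg 5: track=16.7°, groundspeed=155.5 kt
Leg 6: track=215.6°, groundspeed=216.7 kt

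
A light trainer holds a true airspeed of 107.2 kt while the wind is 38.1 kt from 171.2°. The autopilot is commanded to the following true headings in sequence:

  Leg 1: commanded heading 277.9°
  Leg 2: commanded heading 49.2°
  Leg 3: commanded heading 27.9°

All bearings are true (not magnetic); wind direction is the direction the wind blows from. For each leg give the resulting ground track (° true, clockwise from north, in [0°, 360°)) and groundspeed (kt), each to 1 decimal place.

Leg 1: track=295.1°, groundspeed=123.7 kt
Leg 2: track=35.0°, groundspeed=131.4 kt
Leg 3: track=18.5°, groundspeed=139.6 kt

Leg 1: heading 277.9°; drift +17.2° → track 295.1°, groundspeed 123.7 kt
Leg 2: heading 49.2°; drift -14.2° → track 35.0°, groundspeed 131.4 kt
Leg 3: heading 27.9°; drift -9.4° → track 18.5°, groundspeed 139.6 kt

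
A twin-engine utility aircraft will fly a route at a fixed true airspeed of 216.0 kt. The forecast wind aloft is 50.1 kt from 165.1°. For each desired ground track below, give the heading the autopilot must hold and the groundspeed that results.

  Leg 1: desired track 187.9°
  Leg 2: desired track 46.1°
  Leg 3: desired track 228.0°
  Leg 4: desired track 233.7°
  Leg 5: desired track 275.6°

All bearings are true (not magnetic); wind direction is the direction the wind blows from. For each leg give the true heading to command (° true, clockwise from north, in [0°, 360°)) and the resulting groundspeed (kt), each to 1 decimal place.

Leg 1: heading=182.7°, groundspeed=168.9 kt
Leg 2: heading=57.8°, groundspeed=235.8 kt
Leg 3: heading=216.1°, groundspeed=188.5 kt
Leg 4: heading=221.2°, groundspeed=192.6 kt
Leg 5: heading=263.1°, groundspeed=228.4 kt

Leg 1: desired track 187.9°; wind correction -5.2° → command heading 182.7°, groundspeed 168.9 kt
Leg 2: desired track 46.1°; wind correction +11.7° → command heading 57.8°, groundspeed 235.8 kt
Leg 3: desired track 228.0°; wind correction -11.9° → command heading 216.1°, groundspeed 188.5 kt
Leg 4: desired track 233.7°; wind correction -12.5° → command heading 221.2°, groundspeed 192.6 kt
Leg 5: desired track 275.6°; wind correction -12.5° → command heading 263.1°, groundspeed 228.4 kt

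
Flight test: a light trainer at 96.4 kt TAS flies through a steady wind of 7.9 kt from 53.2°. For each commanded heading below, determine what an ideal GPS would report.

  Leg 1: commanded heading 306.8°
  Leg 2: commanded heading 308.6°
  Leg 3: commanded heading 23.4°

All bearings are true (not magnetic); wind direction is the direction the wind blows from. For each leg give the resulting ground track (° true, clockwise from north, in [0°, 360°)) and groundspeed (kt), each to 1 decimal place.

Leg 1: track=302.4°, groundspeed=98.9 kt
Leg 2: track=304.2°, groundspeed=98.7 kt
Leg 3: track=20.9°, groundspeed=89.6 kt

Leg 1: heading 306.8°; drift -4.4° → track 302.4°, groundspeed 98.9 kt
Leg 2: heading 308.6°; drift -4.4° → track 304.2°, groundspeed 98.7 kt
Leg 3: heading 23.4°; drift -2.5° → track 20.9°, groundspeed 89.6 kt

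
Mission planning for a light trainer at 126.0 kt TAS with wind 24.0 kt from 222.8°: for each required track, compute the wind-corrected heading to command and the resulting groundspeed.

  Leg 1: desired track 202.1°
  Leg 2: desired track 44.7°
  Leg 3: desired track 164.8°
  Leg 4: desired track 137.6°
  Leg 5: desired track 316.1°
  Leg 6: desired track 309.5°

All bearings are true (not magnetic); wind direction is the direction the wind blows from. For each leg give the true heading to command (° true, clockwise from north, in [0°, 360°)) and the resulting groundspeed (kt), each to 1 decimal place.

Leg 1: desired track 202.1°; wind correction +3.9° → command heading 206.0°, groundspeed 103.3 kt
Leg 2: desired track 44.7°; wind correction +0.4° → command heading 45.1°, groundspeed 150.0 kt
Leg 3: desired track 164.8°; wind correction +9.3° → command heading 174.1°, groundspeed 111.6 kt
Leg 4: desired track 137.6°; wind correction +10.9° → command heading 148.5°, groundspeed 121.7 kt
Leg 5: desired track 316.1°; wind correction -11.0° → command heading 305.1°, groundspeed 125.1 kt
Leg 6: desired track 309.5°; wind correction -11.0° → command heading 298.5°, groundspeed 122.3 kt

Leg 1: heading=206.0°, groundspeed=103.3 kt
Leg 2: heading=45.1°, groundspeed=150.0 kt
Leg 3: heading=174.1°, groundspeed=111.6 kt
Leg 4: heading=148.5°, groundspeed=121.7 kt
Leg 5: heading=305.1°, groundspeed=125.1 kt
Leg 6: heading=298.5°, groundspeed=122.3 kt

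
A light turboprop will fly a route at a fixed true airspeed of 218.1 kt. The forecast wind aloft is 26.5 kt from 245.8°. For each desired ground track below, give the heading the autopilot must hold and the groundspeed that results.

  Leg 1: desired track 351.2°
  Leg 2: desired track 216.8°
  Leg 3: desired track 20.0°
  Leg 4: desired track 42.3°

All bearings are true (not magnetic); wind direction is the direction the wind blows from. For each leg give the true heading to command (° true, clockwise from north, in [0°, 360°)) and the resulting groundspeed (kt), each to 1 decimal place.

Leg 1: heading=344.5°, groundspeed=223.6 kt
Leg 2: heading=220.2°, groundspeed=194.5 kt
Leg 3: heading=15.0°, groundspeed=235.7 kt
Leg 4: heading=39.5°, groundspeed=242.1 kt

Leg 1: desired track 351.2°; wind correction -6.7° → command heading 344.5°, groundspeed 223.6 kt
Leg 2: desired track 216.8°; wind correction +3.4° → command heading 220.2°, groundspeed 194.5 kt
Leg 3: desired track 20.0°; wind correction -5.0° → command heading 15.0°, groundspeed 235.7 kt
Leg 4: desired track 42.3°; wind correction -2.8° → command heading 39.5°, groundspeed 242.1 kt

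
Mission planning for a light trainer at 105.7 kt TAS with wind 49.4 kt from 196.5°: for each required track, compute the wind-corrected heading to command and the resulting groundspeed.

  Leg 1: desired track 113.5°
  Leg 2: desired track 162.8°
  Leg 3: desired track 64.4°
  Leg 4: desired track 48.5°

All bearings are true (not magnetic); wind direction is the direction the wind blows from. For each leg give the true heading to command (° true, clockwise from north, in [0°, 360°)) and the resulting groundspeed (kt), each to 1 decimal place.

Leg 1: desired track 113.5°; wind correction +27.6° → command heading 141.1°, groundspeed 87.6 kt
Leg 2: desired track 162.8°; wind correction +15.0° → command heading 177.8°, groundspeed 61.0 kt
Leg 3: desired track 64.4°; wind correction +20.3° → command heading 84.7°, groundspeed 132.3 kt
Leg 4: desired track 48.5°; wind correction +14.3° → command heading 62.8°, groundspeed 144.3 kt

Leg 1: heading=141.1°, groundspeed=87.6 kt
Leg 2: heading=177.8°, groundspeed=61.0 kt
Leg 3: heading=84.7°, groundspeed=132.3 kt
Leg 4: heading=62.8°, groundspeed=144.3 kt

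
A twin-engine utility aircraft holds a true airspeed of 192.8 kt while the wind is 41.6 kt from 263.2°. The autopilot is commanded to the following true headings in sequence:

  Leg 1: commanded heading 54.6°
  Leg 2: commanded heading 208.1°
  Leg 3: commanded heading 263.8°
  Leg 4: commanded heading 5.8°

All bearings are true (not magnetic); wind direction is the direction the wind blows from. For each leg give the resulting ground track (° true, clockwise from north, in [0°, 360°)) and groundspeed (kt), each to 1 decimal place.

Leg 1: heading 54.6°; drift +5.0° → track 59.6°, groundspeed 230.2 kt
Leg 2: heading 208.1°; drift -11.4° → track 196.7°, groundspeed 172.4 kt
Leg 3: heading 263.8°; drift +0.2° → track 264.0°, groundspeed 151.2 kt
Leg 4: heading 5.8°; drift +11.4° → track 17.2°, groundspeed 205.9 kt

Leg 1: track=59.6°, groundspeed=230.2 kt
Leg 2: track=196.7°, groundspeed=172.4 kt
Leg 3: track=264.0°, groundspeed=151.2 kt
Leg 4: track=17.2°, groundspeed=205.9 kt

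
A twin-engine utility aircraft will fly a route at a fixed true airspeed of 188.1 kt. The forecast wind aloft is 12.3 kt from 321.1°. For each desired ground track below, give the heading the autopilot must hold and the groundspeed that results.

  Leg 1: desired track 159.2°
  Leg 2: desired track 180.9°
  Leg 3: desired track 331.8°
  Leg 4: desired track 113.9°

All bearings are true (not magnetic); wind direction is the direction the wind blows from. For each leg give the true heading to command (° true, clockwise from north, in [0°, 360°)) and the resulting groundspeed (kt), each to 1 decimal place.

Leg 1: heading=160.4°, groundspeed=199.8 kt
Leg 2: heading=183.3°, groundspeed=197.4 kt
Leg 3: heading=331.1°, groundspeed=176.0 kt
Leg 4: heading=112.2°, groundspeed=199.0 kt

Leg 1: desired track 159.2°; wind correction +1.2° → command heading 160.4°, groundspeed 199.8 kt
Leg 2: desired track 180.9°; wind correction +2.4° → command heading 183.3°, groundspeed 197.4 kt
Leg 3: desired track 331.8°; wind correction -0.7° → command heading 331.1°, groundspeed 176.0 kt
Leg 4: desired track 113.9°; wind correction -1.7° → command heading 112.2°, groundspeed 199.0 kt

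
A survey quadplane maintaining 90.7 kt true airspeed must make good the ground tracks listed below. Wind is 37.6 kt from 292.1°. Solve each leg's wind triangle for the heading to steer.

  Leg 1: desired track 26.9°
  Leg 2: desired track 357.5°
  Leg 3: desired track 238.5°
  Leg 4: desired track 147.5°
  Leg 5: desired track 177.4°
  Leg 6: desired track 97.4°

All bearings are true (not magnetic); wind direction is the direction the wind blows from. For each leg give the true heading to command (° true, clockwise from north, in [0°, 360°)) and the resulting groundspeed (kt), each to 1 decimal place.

Leg 1: heading=2.5°, groundspeed=85.7 kt
Leg 2: heading=335.4°, groundspeed=68.4 kt
Leg 3: heading=258.0°, groundspeed=63.2 kt
Leg 4: heading=161.4°, groundspeed=118.7 kt
Leg 5: heading=199.5°, groundspeed=99.7 kt
Leg 6: heading=91.4°, groundspeed=126.6 kt

Leg 1: desired track 26.9°; wind correction -24.4° → command heading 2.5°, groundspeed 85.7 kt
Leg 2: desired track 357.5°; wind correction -22.1° → command heading 335.4°, groundspeed 68.4 kt
Leg 3: desired track 238.5°; wind correction +19.5° → command heading 258.0°, groundspeed 63.2 kt
Leg 4: desired track 147.5°; wind correction +13.9° → command heading 161.4°, groundspeed 118.7 kt
Leg 5: desired track 177.4°; wind correction +22.1° → command heading 199.5°, groundspeed 99.7 kt
Leg 6: desired track 97.4°; wind correction -6.0° → command heading 91.4°, groundspeed 126.6 kt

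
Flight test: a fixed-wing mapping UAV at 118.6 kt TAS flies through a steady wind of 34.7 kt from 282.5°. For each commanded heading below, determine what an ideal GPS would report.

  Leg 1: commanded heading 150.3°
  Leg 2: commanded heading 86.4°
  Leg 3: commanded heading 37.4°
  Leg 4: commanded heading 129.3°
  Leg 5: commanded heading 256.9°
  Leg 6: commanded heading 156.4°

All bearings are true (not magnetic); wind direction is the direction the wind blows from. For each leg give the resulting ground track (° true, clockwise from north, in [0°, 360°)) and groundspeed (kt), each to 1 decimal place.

Leg 1: heading 150.3°; drift -10.3° → track 140.0°, groundspeed 144.2 kt
Leg 2: heading 86.4°; drift +3.6° → track 90.0°, groundspeed 152.2 kt
Leg 3: heading 37.4°; drift +13.3° → track 50.7°, groundspeed 136.9 kt
Leg 4: heading 129.3°; drift -6.0° → track 123.3°, groundspeed 150.4 kt
Leg 5: heading 256.9°; drift -9.7° → track 247.2°, groundspeed 88.6 kt
Leg 6: heading 156.4°; drift -11.4° → track 145.0°, groundspeed 141.8 kt

Leg 1: track=140.0°, groundspeed=144.2 kt
Leg 2: track=90.0°, groundspeed=152.2 kt
Leg 3: track=50.7°, groundspeed=136.9 kt
Leg 4: track=123.3°, groundspeed=150.4 kt
Leg 5: track=247.2°, groundspeed=88.6 kt
Leg 6: track=145.0°, groundspeed=141.8 kt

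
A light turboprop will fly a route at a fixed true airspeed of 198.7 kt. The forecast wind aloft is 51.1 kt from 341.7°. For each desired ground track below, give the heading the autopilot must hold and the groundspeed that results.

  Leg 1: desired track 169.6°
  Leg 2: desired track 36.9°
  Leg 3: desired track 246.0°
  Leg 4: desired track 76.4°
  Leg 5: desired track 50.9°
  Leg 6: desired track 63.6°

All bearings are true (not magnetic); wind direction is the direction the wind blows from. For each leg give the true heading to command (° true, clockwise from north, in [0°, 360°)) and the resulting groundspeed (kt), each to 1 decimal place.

Leg 1: heading=171.6°, groundspeed=249.2 kt
Leg 2: heading=24.7°, groundspeed=165.1 kt
Leg 3: heading=260.8°, groundspeed=197.2 kt
Leg 4: heading=61.5°, groundspeed=196.2 kt
Leg 5: heading=37.0°, groundspeed=174.7 kt
Leg 6: heading=48.8°, groundspeed=185.0 kt

Leg 1: desired track 169.6°; wind correction +2.0° → command heading 171.6°, groundspeed 249.2 kt
Leg 2: desired track 36.9°; wind correction -12.2° → command heading 24.7°, groundspeed 165.1 kt
Leg 3: desired track 246.0°; wind correction +14.8° → command heading 260.8°, groundspeed 197.2 kt
Leg 4: desired track 76.4°; wind correction -14.9° → command heading 61.5°, groundspeed 196.2 kt
Leg 5: desired track 50.9°; wind correction -13.9° → command heading 37.0°, groundspeed 174.7 kt
Leg 6: desired track 63.6°; wind correction -14.8° → command heading 48.8°, groundspeed 185.0 kt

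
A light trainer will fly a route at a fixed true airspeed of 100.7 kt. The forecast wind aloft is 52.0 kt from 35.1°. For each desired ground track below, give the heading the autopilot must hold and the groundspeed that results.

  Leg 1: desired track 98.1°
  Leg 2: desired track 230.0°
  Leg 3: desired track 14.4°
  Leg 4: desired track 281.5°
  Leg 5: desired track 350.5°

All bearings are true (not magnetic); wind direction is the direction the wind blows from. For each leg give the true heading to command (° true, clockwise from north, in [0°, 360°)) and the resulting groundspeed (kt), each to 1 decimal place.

Leg 1: desired track 98.1°; wind correction -27.4° → command heading 70.7°, groundspeed 65.8 kt
Leg 2: desired track 230.0°; wind correction +7.6° → command heading 237.6°, groundspeed 150.1 kt
Leg 3: desired track 14.4°; wind correction +10.5° → command heading 24.9°, groundspeed 50.4 kt
Leg 4: desired track 281.5°; wind correction +28.2° → command heading 309.7°, groundspeed 109.5 kt
Leg 5: desired track 350.5°; wind correction +21.3° → command heading 11.8°, groundspeed 56.8 kt

Leg 1: heading=70.7°, groundspeed=65.8 kt
Leg 2: heading=237.6°, groundspeed=150.1 kt
Leg 3: heading=24.9°, groundspeed=50.4 kt
Leg 4: heading=309.7°, groundspeed=109.5 kt
Leg 5: heading=11.8°, groundspeed=56.8 kt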